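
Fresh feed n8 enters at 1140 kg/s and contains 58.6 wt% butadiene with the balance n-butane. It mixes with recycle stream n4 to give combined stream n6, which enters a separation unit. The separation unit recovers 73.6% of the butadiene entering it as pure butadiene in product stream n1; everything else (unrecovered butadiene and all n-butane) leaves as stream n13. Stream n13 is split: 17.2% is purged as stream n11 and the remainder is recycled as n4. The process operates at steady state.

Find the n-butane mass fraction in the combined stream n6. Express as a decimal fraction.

n-butane enters only via n8 and leaves only via the purge: 1140×0.414 = 0.172×(n-butane in n13), and the separation unit passes all n-butane, so n-butane in n6 = n-butane in n13 = 2744 kg/s.
butadiene in n6: m_A = 1140×0.586 + (1−0.172)·(1−0.736)·m_A, so m_A = 668.04/0.7814 = 854.92 kg/s.
n6 = 854.92 + 2744 = 3598.9 kg/s.
n-butane fraction in n6 = 2744/3598.9 = 0.762.

0.762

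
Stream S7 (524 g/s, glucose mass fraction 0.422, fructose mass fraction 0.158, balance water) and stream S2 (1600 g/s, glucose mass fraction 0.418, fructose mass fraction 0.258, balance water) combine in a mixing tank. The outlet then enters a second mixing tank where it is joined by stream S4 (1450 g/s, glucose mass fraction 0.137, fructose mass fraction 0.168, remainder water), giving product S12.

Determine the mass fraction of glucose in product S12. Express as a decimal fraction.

0.305

Overall, product flow = 3574 g/s.
glucose in = 524×0.422 + 1600×0.418 + 1450×0.137 = 1088.6 g/s.
glucose fraction in S12 = 0.305.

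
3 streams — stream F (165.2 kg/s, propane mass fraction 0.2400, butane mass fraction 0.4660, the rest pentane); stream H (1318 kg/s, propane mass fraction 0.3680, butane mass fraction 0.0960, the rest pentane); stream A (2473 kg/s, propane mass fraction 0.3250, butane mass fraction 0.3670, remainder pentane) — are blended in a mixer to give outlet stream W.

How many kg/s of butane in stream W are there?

butane out = butane in = 165.2×0.466 + 1318×0.096 + 2473×0.367 = 1111.1 kg/s.

1111 kg/s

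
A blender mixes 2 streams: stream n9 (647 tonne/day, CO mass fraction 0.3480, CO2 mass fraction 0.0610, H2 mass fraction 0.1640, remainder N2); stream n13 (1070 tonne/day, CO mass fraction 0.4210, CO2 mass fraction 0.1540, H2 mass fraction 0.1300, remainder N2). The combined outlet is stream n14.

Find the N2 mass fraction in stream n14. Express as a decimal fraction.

Total flow out = 647 + 1070 = 1717 tonne/day.
N2 in = 647×0.427 + 1070×0.295 = 591.92 tonne/day.
N2 mass fraction in n14 = 591.92/1717 = 0.3447.

0.3447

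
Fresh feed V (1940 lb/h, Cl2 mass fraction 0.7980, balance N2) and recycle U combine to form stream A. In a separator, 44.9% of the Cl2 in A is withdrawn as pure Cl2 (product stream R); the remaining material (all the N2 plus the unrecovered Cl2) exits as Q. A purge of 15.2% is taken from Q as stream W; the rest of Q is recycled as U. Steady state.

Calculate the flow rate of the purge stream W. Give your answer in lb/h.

N2 enters only via V and leaves only via the purge: 1940×0.202 = 0.152×(N2 in Q), and the separator passes all N2, so N2 in A = N2 in Q = 2578.2 lb/h.
Cl2 in A: m_A = 1940×0.798 + (1−0.152)·(1−0.449)·m_A, so m_A = 1548.1/0.5328 = 2905.9 lb/h.
Q = (1−0.449)×2905.9 + 2578.2 = 4179.3 lb/h.
Purge W = 0.152×4179.3 = 635.25 lb/h.

635.3 lb/h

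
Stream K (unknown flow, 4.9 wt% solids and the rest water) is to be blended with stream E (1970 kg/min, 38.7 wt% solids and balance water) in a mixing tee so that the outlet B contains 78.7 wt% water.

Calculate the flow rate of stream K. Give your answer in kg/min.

Let K be the unknown flow. Total out = 1970 + K.
water balance: 1207.6 + 0.951·K = 0.787·(1970 + K)
(0.951 − 0.787)·K = 0.787×1970 − 1207.6 = 342.78
K = 342.78 / 0.164 = 2090.1 kg/min

2090 kg/min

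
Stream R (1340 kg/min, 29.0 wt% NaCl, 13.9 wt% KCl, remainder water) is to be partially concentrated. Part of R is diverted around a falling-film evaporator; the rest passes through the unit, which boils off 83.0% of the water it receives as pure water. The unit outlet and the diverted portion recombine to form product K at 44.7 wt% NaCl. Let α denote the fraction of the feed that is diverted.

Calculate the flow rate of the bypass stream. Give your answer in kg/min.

346.9 kg/min

All 1340×0.290 = 388.6 kg/min of NaCl reaches K, so K = 388.6/0.447 = 869.35 kg/min and vapour = 470.65 kg/min.
The evaporator receives (1−α)·1340 of feed at 0.571 water and removes 0.830 of that water:
0.830×0.571×(1−α)×1340 = 470.65
(1−α) = 470.65/635.07 = 0.7411;  α = 0.2589.
Bypass flow = 0.2589×1340 = 346.92 kg/min.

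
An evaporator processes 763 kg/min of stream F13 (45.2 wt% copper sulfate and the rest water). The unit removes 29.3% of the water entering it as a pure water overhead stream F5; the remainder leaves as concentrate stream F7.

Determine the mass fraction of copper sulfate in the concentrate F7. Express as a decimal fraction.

copper sulfate is not removed: 763×0.452 = 344.88 kg/min of copper sulfate enters F7.
water entering = 763×0.548 = 418.12 kg/min; overhead removed = 0.293×418.12 = 122.51 kg/min.
Concentrate = 763 − 122.51 = 640.49 kg/min.
Mass fraction = 344.88/640.49 = 0.538.

0.538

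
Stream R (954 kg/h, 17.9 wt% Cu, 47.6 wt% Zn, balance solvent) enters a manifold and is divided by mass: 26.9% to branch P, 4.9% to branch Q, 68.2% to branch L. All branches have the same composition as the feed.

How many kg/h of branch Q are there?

Branch Q flow = 0.049×954 = 46.746 kg/h.

46.75 kg/h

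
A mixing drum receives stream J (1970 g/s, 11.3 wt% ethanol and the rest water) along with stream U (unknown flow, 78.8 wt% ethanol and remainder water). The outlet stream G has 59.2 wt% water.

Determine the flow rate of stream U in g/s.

1529 g/s

Let U be the unknown flow. Total out = 1970 + U.
water balance: 1747.4 + 0.212·U = 0.592·(1970 + U)
(0.212 − 0.592)·U = 0.592×1970 − 1747.4 = -581.15
U = -581.15 / -0.380 = 1529.3 g/s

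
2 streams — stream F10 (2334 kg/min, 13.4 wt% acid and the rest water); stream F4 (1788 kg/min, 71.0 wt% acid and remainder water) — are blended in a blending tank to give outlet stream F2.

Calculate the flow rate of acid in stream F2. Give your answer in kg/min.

acid out = acid in = 2334×0.134 + 1788×0.710 = 1582.2 kg/min.

1582 kg/min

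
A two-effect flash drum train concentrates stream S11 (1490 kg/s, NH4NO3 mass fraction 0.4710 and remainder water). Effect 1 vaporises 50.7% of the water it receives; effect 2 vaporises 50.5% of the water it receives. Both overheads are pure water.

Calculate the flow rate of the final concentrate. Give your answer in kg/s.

894.1 kg/s

water in feed = 1490×0.529 = 788.21 kg/s.
After stage 1: water left = (1−0.507)×788.21 = 388.59; stream total = 1090.4 kg/s.
After stage 2: water left = (1−0.505)×388.59 = 192.35; final concentrate = 894.14 kg/s.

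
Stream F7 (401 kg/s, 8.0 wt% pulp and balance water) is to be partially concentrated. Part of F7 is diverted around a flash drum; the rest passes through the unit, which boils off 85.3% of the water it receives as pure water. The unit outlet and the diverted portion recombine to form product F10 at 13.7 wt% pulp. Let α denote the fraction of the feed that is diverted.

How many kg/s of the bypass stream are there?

188.4 kg/s

All 401×0.080 = 32.08 kg/s of pulp reaches F10, so F10 = 32.08/0.137 = 234.16 kg/s and vapour = 166.84 kg/s.
The evaporator receives (1−α)·401 of feed at 0.920 water and removes 0.853 of that water:
0.853×0.920×(1−α)×401 = 166.84
(1−α) = 166.84/314.69 = 0.5302;  α = 0.4698.
Bypass flow = 0.4698×401 = 188.4 kg/s.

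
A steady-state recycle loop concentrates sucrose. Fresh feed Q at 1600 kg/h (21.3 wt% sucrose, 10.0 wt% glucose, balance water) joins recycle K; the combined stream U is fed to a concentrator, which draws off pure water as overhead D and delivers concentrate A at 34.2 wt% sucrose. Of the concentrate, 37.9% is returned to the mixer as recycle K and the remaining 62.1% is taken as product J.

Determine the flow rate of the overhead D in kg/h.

603.5 kg/h

Overall sucrose balance (none leaves overhead): sucrose in fresh feed = sucrose in product, i.e. 1600×0.213 = (1−0.379)·A·0.342.
A = 340.8/(0.342×0.621) = 1604.7 kg/h.
Recycle K = 0.379×1604.7 = 608.16 kg/h.
Combined feed U = 1600 + 608.16 = 2208.2 kg/h.
Overhead D = U − A = 2208.2 − 1604.7 = 603.51 kg/h.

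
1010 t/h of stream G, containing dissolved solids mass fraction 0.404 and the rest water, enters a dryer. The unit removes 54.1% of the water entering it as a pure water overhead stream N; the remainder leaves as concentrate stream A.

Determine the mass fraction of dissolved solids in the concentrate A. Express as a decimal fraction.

0.596

dissolved solids is not removed: 1010×0.404 = 408.04 t/h of dissolved solids enters A.
water entering = 1010×0.596 = 601.96 t/h; overhead removed = 0.541×601.96 = 325.66 t/h.
Concentrate = 1010 − 325.66 = 684.34 t/h.
Mass fraction = 408.04/684.34 = 0.596.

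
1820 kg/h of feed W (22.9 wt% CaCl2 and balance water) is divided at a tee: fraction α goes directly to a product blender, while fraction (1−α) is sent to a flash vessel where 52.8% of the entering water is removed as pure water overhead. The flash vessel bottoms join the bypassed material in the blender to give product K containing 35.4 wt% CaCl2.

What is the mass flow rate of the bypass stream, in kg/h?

All 1820×0.229 = 416.78 kg/h of CaCl2 reaches K, so K = 416.78/0.354 = 1177.3 kg/h and vapour = 642.66 kg/h.
The evaporator receives (1−α)·1820 of feed at 0.771 water and removes 0.528 of that water:
0.528×0.771×(1−α)×1820 = 642.66
(1−α) = 642.66/740.9 = 0.8674;  α = 0.1326.
Bypass flow = 0.1326×1820 = 241.34 kg/h.

241.3 kg/h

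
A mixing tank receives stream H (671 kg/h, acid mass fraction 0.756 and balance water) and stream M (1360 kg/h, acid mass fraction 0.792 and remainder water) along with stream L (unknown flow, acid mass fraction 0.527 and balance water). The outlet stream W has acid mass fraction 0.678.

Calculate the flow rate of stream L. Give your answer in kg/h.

Let L be the unknown flow. Total out = 2031 + L.
acid balance: 1584.4 + 0.527·L = 0.678·(2031 + L)
(0.527 − 0.678)·L = 0.678×2031 − 1584.4 = -207.38
L = -207.38 / -0.151 = 1373.4 kg/h

1373 kg/h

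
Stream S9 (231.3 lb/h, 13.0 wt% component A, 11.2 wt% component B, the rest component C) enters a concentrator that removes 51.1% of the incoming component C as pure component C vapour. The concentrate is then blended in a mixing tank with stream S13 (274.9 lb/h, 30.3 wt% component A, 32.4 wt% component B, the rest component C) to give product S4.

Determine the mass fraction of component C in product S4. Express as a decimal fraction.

Vapour removed = 0.511×0.758×231.3 = 89.591 lb/h; concentrate = 141.71 lb/h.
component C reaching the mixer = 85.734 (from concentrate) + 274.9×0.373 = 188.27 lb/h.
Product flow = 141.71 + 274.9 = 416.61 lb/h; component C fraction = 0.452.

0.452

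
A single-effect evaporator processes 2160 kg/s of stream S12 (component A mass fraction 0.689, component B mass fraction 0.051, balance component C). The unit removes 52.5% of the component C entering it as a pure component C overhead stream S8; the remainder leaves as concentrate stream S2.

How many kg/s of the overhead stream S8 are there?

component C entering = 2160×0.260 = 561.6 kg/s; overhead removed = 0.525×561.6 = 294.84 kg/s.

294.8 kg/s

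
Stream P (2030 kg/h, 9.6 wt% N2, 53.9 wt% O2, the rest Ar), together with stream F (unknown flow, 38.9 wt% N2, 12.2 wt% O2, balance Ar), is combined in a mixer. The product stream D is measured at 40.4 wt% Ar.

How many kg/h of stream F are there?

Let F be the unknown flow. Total out = 2030 + F.
Ar balance: 740.95 + 0.489·F = 0.404·(2030 + F)
(0.489 − 0.404)·F = 0.404×2030 − 740.95 = 79.17
F = 79.17 / 0.085 = 931.41 kg/h

931.4 kg/h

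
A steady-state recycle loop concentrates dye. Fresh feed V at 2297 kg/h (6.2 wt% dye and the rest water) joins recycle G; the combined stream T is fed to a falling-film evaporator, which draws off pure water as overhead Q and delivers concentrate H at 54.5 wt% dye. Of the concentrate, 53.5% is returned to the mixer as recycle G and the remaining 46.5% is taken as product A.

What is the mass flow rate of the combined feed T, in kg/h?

Overall dye balance (none leaves overhead): dye in fresh feed = dye in product, i.e. 2297×0.062 = (1−0.535)·H·0.545.
H = 142.41/(0.545×0.465) = 561.96 kg/h.
Recycle G = 0.535×561.96 = 300.65 kg/h.
Combined feed T = 2297 + 300.65 = 2597.6 kg/h.

2598 kg/h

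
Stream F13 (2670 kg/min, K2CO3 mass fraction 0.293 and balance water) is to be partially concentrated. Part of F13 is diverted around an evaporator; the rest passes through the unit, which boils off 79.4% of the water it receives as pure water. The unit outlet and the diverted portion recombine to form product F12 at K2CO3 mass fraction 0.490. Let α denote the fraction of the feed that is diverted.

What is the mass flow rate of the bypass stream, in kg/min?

All 2670×0.293 = 782.31 kg/min of K2CO3 reaches F12, so F12 = 782.31/0.490 = 1596.6 kg/min and vapour = 1073.4 kg/min.
The evaporator receives (1−α)·2670 of feed at 0.707 water and removes 0.794 of that water:
0.794×0.707×(1−α)×2670 = 1073.4
(1−α) = 1073.4/1498.8 = 0.7162;  α = 0.2838.
Bypass flow = 0.2838×2670 = 757.76 kg/min.

757.8 kg/min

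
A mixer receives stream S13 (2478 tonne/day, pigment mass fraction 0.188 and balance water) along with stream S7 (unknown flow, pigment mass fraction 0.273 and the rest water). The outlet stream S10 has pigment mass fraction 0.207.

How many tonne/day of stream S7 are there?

Let S7 be the unknown flow. Total out = 2478 + S7.
pigment balance: 465.86 + 0.273·S7 = 0.207·(2478 + S7)
(0.273 − 0.207)·S7 = 0.207×2478 − 465.86 = 47.082
S7 = 47.082 / 0.066 = 713.36 tonne/day

713.4 tonne/day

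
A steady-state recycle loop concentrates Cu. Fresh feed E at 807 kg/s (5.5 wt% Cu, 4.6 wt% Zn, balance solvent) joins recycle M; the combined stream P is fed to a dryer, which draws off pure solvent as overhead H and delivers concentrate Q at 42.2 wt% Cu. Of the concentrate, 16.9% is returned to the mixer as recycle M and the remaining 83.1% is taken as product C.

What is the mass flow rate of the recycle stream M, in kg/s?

21.39 kg/s

Overall Cu balance (none leaves overhead): Cu in fresh feed = Cu in product, i.e. 807×0.055 = (1−0.169)·Q·0.422.
Q = 44.385/(0.422×0.831) = 126.57 kg/s.
Recycle M = 0.169×126.57 = 21.39 kg/s.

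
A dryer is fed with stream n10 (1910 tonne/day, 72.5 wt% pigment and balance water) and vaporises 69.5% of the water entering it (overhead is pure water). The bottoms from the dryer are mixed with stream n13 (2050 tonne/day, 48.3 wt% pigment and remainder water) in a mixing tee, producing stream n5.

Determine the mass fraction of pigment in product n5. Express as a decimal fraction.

0.6606

Vapour removed = 0.695×0.275×1910 = 365.05 tonne/day; concentrate = 1545 tonne/day.
pigment reaching the mixer = 1384.8 (from concentrate) + 2050×0.483 = 2374.9 tonne/day.
Product flow = 1545 + 2050 = 3595 tonne/day; pigment fraction = 0.6606.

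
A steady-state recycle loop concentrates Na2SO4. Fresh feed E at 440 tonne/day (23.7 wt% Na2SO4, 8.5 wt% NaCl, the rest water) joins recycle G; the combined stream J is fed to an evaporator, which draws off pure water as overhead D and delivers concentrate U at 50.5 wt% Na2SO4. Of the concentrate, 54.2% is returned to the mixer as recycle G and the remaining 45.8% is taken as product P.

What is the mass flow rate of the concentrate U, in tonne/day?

Overall Na2SO4 balance (none leaves overhead): Na2SO4 in fresh feed = Na2SO4 in product, i.e. 440×0.237 = (1−0.542)·U·0.505.
U = 104.28/(0.505×0.458) = 450.86 tonne/day.

450.9 tonne/day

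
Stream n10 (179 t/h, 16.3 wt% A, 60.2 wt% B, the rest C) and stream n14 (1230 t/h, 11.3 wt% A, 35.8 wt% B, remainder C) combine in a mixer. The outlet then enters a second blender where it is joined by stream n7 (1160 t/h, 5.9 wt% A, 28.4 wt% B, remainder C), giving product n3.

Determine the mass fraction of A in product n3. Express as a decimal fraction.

0.092

Overall, product flow = 2569 t/h.
A in = 179×0.163 + 1230×0.113 + 1160×0.059 = 236.61 t/h.
A fraction in n3 = 0.092.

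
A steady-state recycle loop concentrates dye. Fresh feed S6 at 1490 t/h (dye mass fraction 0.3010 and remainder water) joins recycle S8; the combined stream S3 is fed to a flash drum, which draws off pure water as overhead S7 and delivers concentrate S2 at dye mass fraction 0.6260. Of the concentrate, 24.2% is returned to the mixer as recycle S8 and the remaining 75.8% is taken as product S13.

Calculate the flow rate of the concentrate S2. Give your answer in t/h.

945.2 t/h

Overall dye balance (none leaves overhead): dye in fresh feed = dye in product, i.e. 1490×0.301 = (1−0.242)·S2·0.626.
S2 = 448.49/(0.626×0.758) = 945.17 t/h.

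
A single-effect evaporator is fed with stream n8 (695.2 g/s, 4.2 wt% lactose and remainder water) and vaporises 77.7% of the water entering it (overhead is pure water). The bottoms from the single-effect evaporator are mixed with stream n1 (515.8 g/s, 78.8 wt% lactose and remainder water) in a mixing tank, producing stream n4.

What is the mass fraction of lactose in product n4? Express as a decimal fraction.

0.628

Vapour removed = 0.777×0.958×695.2 = 517.48 g/s; concentrate = 177.72 g/s.
lactose reaching the mixer = 29.198 (from concentrate) + 515.8×0.788 = 435.65 g/s.
Product flow = 177.72 + 515.8 = 693.52 g/s; lactose fraction = 0.628.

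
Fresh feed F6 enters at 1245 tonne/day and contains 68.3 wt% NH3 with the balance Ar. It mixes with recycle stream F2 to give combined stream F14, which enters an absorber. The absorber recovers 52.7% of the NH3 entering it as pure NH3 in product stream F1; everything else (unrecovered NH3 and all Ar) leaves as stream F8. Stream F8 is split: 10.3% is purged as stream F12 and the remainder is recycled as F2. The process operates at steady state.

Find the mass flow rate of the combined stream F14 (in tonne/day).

Ar enters only via F6 and leaves only via the purge: 1245×0.317 = 0.103×(Ar in F8), and the absorber passes all Ar, so Ar in F14 = Ar in F8 = 3831.7 tonne/day.
NH3 in F14: m_A = 1245×0.683 + (1−0.103)·(1−0.527)·m_A, so m_A = 850.34/0.5757 = 1477 tonne/day.
F14 = 1477 + 3831.7 = 5308.7 tonne/day.

5309 tonne/day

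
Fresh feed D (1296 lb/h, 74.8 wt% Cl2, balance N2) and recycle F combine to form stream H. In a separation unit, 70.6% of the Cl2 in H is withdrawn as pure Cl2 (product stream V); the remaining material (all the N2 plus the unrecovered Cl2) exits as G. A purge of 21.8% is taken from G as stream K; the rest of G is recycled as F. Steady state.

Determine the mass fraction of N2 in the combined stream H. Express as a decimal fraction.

0.543

N2 enters only via D and leaves only via the purge: 1296×0.252 = 0.218×(N2 in G), and the separation unit passes all N2, so N2 in H = N2 in G = 1498.1 lb/h.
Cl2 in H: m_A = 1296×0.748 + (1−0.218)·(1−0.706)·m_A, so m_A = 969.41/0.7701 = 1258.8 lb/h.
H = 1258.8 + 1498.1 = 2756.9 lb/h.
N2 fraction in H = 1498.1/2756.9 = 0.543.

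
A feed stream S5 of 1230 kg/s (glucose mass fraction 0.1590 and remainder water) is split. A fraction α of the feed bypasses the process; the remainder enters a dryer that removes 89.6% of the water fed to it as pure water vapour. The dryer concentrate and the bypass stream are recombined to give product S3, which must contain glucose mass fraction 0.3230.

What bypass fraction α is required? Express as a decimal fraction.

All 1230×0.159 = 195.57 kg/s of glucose reaches S3, so S3 = 195.57/0.323 = 605.48 kg/s and vapour = 624.52 kg/s.
The evaporator receives (1−α)·1230 of feed at 0.841 water and removes 0.896 of that water:
0.896×0.841×(1−α)×1230 = 624.52
(1−α) = 624.52/926.85 = 0.6738;  α = 0.3262.

0.326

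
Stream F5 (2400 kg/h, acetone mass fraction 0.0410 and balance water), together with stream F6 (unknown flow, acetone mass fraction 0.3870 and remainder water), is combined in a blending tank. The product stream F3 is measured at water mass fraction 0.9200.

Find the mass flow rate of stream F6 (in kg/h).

304.9 kg/h

Let F6 be the unknown flow. Total out = 2400 + F6.
water balance: 2301.6 + 0.613·F6 = 0.920·(2400 + F6)
(0.613 − 0.920)·F6 = 0.920×2400 − 2301.6 = -93.6
F6 = -93.6 / -0.307 = 304.89 kg/h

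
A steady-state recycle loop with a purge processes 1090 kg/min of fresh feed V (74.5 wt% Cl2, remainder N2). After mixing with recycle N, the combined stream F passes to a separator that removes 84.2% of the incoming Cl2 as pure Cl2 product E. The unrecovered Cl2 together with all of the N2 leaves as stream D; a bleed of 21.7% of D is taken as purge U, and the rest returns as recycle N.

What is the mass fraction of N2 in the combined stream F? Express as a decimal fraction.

N2 enters only via V and leaves only via the purge: 1090×0.255 = 0.217×(N2 in D), and the separator passes all N2, so N2 in F = N2 in D = 1280.9 kg/min.
Cl2 in F: m_A = 1090×0.745 + (1−0.217)·(1−0.842)·m_A, so m_A = 812.05/0.8763 = 926.7 kg/min.
F = 926.7 + 1280.9 = 2207.6 kg/min.
N2 fraction in F = 1280.9/2207.6 = 0.580.

0.580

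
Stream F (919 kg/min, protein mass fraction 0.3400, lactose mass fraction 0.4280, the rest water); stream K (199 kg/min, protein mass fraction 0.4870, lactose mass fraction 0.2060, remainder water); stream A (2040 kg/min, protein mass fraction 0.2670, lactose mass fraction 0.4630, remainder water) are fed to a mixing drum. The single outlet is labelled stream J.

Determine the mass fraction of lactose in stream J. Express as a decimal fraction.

Total flow out = 919 + 199 + 2040 = 3158 kg/min.
lactose in = 919×0.428 + 199×0.206 + 2040×0.463 = 1378.8 kg/min.
lactose mass fraction in J = 1378.8/3158 = 0.4366.

0.4366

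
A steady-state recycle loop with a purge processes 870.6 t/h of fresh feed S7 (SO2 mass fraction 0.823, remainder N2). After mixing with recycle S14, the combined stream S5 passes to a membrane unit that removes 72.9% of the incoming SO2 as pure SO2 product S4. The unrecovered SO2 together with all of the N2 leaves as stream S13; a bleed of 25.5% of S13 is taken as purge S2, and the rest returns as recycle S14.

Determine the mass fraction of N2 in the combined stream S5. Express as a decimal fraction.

N2 enters only via S7 and leaves only via the purge: 870.6×0.177 = 0.255×(N2 in S13), and the membrane unit passes all N2, so N2 in S5 = N2 in S13 = 604.3 t/h.
SO2 in S5: m_A = 870.6×0.823 + (1−0.255)·(1−0.729)·m_A, so m_A = 716.5/0.7981 = 897.76 t/h.
S5 = 897.76 + 604.3 = 1502.1 t/h.
N2 fraction in S5 = 604.3/1502.1 = 0.402.

0.402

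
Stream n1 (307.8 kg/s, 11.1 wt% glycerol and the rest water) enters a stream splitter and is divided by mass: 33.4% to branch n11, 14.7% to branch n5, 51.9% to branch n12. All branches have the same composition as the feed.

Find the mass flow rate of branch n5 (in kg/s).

45.25 kg/s

Branch n5 flow = 0.147×307.8 = 45.247 kg/s.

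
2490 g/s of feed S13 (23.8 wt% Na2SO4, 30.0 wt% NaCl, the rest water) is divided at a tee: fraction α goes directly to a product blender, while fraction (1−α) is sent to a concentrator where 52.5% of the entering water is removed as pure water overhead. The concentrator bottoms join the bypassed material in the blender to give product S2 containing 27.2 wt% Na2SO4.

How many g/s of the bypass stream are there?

1207 g/s

All 2490×0.238 = 592.62 g/s of Na2SO4 reaches S2, so S2 = 592.62/0.272 = 2178.8 g/s and vapour = 311.25 g/s.
The evaporator receives (1−α)·2490 of feed at 0.462 water and removes 0.525 of that water:
0.525×0.462×(1−α)×2490 = 311.25
(1−α) = 311.25/603.95 = 0.5154;  α = 0.4846.
Bypass flow = 0.4846×2490 = 1206.8 g/s.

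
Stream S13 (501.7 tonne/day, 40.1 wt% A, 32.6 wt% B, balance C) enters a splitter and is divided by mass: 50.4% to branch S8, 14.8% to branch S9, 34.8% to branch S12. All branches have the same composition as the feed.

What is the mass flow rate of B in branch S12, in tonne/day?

56.92 tonne/day

Branch S12 total = 0.348×501.7 = 174.59 tonne/day.
B in S12 = 0.326×174.59 = 56.917 tonne/day.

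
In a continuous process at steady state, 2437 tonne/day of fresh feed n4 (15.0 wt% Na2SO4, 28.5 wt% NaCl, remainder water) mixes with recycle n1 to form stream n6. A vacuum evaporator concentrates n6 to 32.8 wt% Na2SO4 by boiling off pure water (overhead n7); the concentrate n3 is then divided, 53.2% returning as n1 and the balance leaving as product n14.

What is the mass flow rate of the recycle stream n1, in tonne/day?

1267 tonne/day

Overall Na2SO4 balance (none leaves overhead): Na2SO4 in fresh feed = Na2SO4 in product, i.e. 2437×0.150 = (1−0.532)·n3·0.328.
n3 = 365.55/(0.328×0.468) = 2381.4 tonne/day.
Recycle n1 = 0.532×2381.4 = 1266.9 tonne/day.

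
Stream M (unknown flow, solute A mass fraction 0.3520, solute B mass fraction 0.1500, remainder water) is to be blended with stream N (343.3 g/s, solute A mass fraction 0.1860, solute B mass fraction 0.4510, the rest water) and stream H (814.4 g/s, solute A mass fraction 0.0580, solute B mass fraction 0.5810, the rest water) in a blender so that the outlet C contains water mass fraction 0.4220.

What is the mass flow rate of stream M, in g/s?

Let M be the unknown flow. Total out = 1157.7 + M.
water balance: 418.62 + 0.498·M = 0.422·(1157.7 + M)
(0.498 − 0.422)·M = 0.422×1157.7 − 418.62 = 69.933
M = 69.933 / 0.076 = 920.17 g/s

920.2 g/s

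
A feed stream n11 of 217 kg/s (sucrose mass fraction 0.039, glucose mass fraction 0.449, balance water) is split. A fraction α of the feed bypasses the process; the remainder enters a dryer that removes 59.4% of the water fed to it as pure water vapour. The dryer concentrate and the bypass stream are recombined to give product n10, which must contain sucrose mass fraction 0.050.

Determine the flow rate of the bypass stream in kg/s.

All 217×0.039 = 8.463 kg/s of sucrose reaches n10, so n10 = 8.463/0.050 = 169.26 kg/s and vapour = 47.74 kg/s.
The evaporator receives (1−α)·217 of feed at 0.512 water and removes 0.594 of that water:
0.594×0.512×(1−α)×217 = 47.74
(1−α) = 47.74/65.996 = 0.7234;  α = 0.2766.
Bypass flow = 0.2766×217 = 60.027 kg/s.

60.03 kg/s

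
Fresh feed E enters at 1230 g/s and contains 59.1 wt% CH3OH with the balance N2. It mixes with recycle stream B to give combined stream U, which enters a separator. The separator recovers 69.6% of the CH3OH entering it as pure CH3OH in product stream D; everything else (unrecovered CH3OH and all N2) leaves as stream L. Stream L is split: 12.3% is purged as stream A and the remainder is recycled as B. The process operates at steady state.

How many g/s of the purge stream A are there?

540.1 g/s

N2 enters only via E and leaves only via the purge: 1230×0.409 = 0.123×(N2 in L), and the separator passes all N2, so N2 in U = N2 in L = 4090 g/s.
CH3OH in U: m_A = 1230×0.591 + (1−0.123)·(1−0.696)·m_A, so m_A = 726.93/0.7334 = 991.19 g/s.
L = (1−0.696)×991.19 + 4090 = 4391.3 g/s.
Purge A = 0.123×4391.3 = 540.13 g/s.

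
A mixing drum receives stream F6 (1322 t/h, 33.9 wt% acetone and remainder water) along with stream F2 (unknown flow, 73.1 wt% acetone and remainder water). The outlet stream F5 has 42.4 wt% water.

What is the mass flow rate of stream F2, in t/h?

2021 t/h

Let F2 be the unknown flow. Total out = 1322 + F2.
water balance: 873.84 + 0.269·F2 = 0.424·(1322 + F2)
(0.269 − 0.424)·F2 = 0.424×1322 − 873.84 = -313.31
F2 = -313.31 / -0.155 = 2021.4 t/h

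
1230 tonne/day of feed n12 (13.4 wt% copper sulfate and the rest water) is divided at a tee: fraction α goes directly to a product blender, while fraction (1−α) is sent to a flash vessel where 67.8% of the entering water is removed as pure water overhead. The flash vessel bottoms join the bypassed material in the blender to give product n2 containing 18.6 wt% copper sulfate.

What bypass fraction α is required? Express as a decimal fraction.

All 1230×0.134 = 164.82 tonne/day of copper sulfate reaches n2, so n2 = 164.82/0.186 = 886.13 tonne/day and vapour = 343.87 tonne/day.
The evaporator receives (1−α)·1230 of feed at 0.866 water and removes 0.678 of that water:
0.678×0.866×(1−α)×1230 = 343.87
(1−α) = 343.87/722.19 = 0.4761;  α = 0.5239.

0.524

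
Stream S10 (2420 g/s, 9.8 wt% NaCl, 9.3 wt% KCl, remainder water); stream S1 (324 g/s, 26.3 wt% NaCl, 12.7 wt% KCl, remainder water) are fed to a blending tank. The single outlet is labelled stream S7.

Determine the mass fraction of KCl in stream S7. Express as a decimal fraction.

0.0970

Total flow out = 2420 + 324 = 2744 g/s.
KCl in = 2420×0.093 + 324×0.127 = 266.21 g/s.
KCl mass fraction in S7 = 266.21/2744 = 0.0970.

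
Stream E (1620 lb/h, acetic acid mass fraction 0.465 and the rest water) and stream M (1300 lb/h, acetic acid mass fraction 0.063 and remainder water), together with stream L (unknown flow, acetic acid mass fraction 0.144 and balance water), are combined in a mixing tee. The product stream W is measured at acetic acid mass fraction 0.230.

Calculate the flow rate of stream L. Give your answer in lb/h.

Let L be the unknown flow. Total out = 2920 + L.
acetic acid balance: 835.2 + 0.144·L = 0.230·(2920 + L)
(0.144 − 0.230)·L = 0.230×2920 − 835.2 = -163.6
L = -163.6 / -0.086 = 1902.3 lb/h

1902 lb/h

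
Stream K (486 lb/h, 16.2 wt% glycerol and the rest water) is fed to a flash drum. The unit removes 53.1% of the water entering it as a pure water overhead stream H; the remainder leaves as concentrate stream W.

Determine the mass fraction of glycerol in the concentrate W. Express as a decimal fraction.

0.292

glycerol is not removed: 486×0.162 = 78.732 lb/h of glycerol enters W.
water entering = 486×0.838 = 407.27 lb/h; overhead removed = 0.531×407.27 = 216.26 lb/h.
Concentrate = 486 − 216.26 = 269.74 lb/h.
Mass fraction = 78.732/269.74 = 0.292.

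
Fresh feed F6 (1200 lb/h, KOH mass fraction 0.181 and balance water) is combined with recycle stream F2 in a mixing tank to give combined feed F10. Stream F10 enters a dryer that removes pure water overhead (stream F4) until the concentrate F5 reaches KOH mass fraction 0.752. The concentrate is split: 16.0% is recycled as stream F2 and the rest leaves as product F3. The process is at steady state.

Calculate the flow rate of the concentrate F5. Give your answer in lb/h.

Overall KOH balance (none leaves overhead): KOH in fresh feed = KOH in product, i.e. 1200×0.181 = (1−0.160)·F5·0.752.
F5 = 217.2/(0.752×0.840) = 343.84 lb/h.

343.8 lb/h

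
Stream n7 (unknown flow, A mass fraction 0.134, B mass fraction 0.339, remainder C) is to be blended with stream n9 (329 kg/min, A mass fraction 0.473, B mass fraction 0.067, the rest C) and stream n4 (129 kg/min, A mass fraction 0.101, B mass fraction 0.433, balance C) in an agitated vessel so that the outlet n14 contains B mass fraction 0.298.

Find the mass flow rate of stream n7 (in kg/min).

Let n7 be the unknown flow. Total out = 458 + n7.
B balance: 77.9 + 0.339·n7 = 0.298·(458 + n7)
(0.339 − 0.298)·n7 = 0.298×458 − 77.9 = 58.584
n7 = 58.584 / 0.041 = 1428.9 kg/min

1429 kg/min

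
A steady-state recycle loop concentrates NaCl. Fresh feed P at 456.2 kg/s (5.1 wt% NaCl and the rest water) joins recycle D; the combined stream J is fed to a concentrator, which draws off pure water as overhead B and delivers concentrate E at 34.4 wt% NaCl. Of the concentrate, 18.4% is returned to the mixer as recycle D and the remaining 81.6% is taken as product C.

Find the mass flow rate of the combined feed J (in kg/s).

Overall NaCl balance (none leaves overhead): NaCl in fresh feed = NaCl in product, i.e. 456.2×0.051 = (1−0.184)·E·0.344.
E = 23.266/(0.344×0.816) = 82.885 kg/s.
Recycle D = 0.184×82.885 = 15.251 kg/s.
Combined feed J = 456.2 + 15.251 = 471.45 kg/s.

471.5 kg/s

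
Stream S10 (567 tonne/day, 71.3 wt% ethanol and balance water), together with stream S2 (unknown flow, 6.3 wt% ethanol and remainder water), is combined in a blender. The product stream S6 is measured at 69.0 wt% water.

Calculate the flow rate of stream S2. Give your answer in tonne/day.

925.1 tonne/day

Let S2 be the unknown flow. Total out = 567 + S2.
water balance: 162.73 + 0.937·S2 = 0.690·(567 + S2)
(0.937 − 0.690)·S2 = 0.690×567 − 162.73 = 228.5
S2 = 228.5 / 0.247 = 925.11 tonne/day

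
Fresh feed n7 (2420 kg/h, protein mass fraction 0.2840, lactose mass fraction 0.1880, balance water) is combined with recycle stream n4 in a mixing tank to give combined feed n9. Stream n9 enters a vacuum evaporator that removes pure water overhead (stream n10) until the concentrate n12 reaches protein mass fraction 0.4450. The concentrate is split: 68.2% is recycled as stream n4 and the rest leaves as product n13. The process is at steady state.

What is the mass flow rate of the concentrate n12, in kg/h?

Overall protein balance (none leaves overhead): protein in fresh feed = protein in product, i.e. 2420×0.284 = (1−0.682)·n12·0.445.
n12 = 687.28/(0.445×0.318) = 4856.8 kg/h.

4857 kg/h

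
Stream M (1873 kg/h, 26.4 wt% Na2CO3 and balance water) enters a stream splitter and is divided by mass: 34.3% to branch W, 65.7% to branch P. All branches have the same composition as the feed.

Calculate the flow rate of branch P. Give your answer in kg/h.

1231 kg/h

Branch P flow = 0.657×1873 = 1230.6 kg/h.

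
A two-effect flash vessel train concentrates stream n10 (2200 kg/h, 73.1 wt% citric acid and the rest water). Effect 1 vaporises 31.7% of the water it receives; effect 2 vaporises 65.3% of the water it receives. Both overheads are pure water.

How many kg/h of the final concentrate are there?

water in feed = 2200×0.269 = 591.8 kg/h.
After stage 1: water left = (1−0.317)×591.8 = 404.2; stream total = 2012.4 kg/h.
After stage 2: water left = (1−0.653)×404.2 = 140.26; final concentrate = 1748.5 kg/h.

1748 kg/h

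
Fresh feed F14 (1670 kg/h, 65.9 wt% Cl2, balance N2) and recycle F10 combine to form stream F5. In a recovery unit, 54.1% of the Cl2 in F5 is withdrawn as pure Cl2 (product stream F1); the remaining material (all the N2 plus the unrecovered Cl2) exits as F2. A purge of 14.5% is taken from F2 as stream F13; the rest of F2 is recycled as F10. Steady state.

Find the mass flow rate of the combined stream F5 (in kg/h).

5739 kg/h

N2 enters only via F14 and leaves only via the purge: 1670×0.341 = 0.145×(N2 in F2), and the recovery unit passes all N2, so N2 in F5 = N2 in F2 = 3927.4 kg/h.
Cl2 in F5: m_A = 1670×0.659 + (1−0.145)·(1−0.541)·m_A, so m_A = 1100.5/0.6076 = 1811.4 kg/h.
F5 = 1811.4 + 3927.4 = 5738.8 kg/h.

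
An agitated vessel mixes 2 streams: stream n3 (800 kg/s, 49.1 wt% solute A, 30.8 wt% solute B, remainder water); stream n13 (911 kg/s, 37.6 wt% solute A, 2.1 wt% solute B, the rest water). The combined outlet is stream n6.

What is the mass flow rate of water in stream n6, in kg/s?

710.1 kg/s

water out = water in = 800×0.201 + 911×0.603 = 710.13 kg/s.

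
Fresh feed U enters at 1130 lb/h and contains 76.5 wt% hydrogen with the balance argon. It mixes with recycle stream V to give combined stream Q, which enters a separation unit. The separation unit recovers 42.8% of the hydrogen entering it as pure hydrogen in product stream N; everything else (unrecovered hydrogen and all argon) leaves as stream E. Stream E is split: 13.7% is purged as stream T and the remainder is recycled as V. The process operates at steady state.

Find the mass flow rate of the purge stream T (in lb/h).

argon enters only via U and leaves only via the purge: 1130×0.235 = 0.137×(argon in E), and the separation unit passes all argon, so argon in Q = argon in E = 1938.3 lb/h.
hydrogen in Q: m_A = 1130×0.765 + (1−0.137)·(1−0.428)·m_A, so m_A = 864.45/0.5064 = 1707.2 lb/h.
E = (1−0.428)×1707.2 + 1938.3 = 2914.8 lb/h.
Purge T = 0.137×2914.8 = 399.33 lb/h.

399.3 lb/h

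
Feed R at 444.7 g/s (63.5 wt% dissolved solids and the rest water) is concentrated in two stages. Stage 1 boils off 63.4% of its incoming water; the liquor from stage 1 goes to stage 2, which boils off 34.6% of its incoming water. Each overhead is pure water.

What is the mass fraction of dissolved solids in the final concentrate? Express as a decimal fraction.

water in feed = 444.7×0.365 = 162.32 g/s.
After stage 1: water left = (1−0.634)×162.32 = 59.407; stream total = 341.79 g/s.
After stage 2: water left = (1−0.346)×59.407 = 38.852; final concentrate = 321.24 g/s.
dissolved solids fraction = 282.38/321.24 = 0.879.

0.879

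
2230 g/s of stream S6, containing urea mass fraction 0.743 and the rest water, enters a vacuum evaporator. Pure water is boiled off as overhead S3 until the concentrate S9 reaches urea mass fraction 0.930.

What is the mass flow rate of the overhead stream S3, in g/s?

urea is conserved: 2230×0.743 = 1656.9 g/s all reports to the concentrate.
Concentrate = 1656.9/(target fraction) = 1781.6 g/s.
Overhead = 2230 − 1781.6 = 448.4 g/s.

448.4 g/s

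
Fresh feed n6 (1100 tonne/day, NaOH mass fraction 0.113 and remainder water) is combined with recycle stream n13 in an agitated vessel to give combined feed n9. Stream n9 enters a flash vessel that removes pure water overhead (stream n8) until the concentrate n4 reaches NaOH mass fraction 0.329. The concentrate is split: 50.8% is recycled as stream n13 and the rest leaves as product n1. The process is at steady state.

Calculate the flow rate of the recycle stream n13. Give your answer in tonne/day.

Overall NaOH balance (none leaves overhead): NaOH in fresh feed = NaOH in product, i.e. 1100×0.113 = (1−0.508)·n4·0.329.
n4 = 124.3/(0.329×0.492) = 767.91 tonne/day.
Recycle n13 = 0.508×767.91 = 390.1 tonne/day.

390.1 tonne/day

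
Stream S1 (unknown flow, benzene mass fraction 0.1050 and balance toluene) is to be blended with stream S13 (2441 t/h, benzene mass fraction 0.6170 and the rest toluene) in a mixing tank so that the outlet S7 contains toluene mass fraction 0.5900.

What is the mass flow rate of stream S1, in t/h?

Let S1 be the unknown flow. Total out = 2441 + S1.
toluene balance: 934.9 + 0.895·S1 = 0.590·(2441 + S1)
(0.895 − 0.590)·S1 = 0.590×2441 − 934.9 = 505.29
S1 = 505.29 / 0.305 = 1656.7 t/h

1657 t/h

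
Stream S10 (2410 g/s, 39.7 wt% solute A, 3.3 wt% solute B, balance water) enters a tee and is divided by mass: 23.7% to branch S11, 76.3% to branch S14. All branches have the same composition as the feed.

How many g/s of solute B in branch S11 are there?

Branch S11 total = 0.237×2410 = 571.17 g/s.
solute B in S11 = 0.033×571.17 = 18.849 g/s.

18.85 g/s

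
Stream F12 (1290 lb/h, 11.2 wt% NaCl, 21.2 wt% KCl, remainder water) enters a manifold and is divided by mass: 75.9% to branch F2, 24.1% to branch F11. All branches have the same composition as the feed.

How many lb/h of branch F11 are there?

310.9 lb/h

Branch F11 flow = 0.241×1290 = 310.89 lb/h.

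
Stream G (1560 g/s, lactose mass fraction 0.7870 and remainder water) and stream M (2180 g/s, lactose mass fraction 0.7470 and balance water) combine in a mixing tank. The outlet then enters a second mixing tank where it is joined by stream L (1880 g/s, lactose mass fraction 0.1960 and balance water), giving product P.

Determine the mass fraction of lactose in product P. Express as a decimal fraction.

0.5738

Overall, product flow = 5620 g/s.
lactose in = 1560×0.787 + 2180×0.747 + 1880×0.196 = 3224.7 g/s.
lactose fraction in P = 0.5738.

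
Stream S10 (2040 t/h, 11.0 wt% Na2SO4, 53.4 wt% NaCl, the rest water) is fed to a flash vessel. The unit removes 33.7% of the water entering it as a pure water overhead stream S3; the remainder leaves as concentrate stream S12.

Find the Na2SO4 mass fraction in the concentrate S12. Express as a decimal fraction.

Na2SO4 is not removed: 2040×0.110 = 224.4 t/h of Na2SO4 enters S12.
water entering = 2040×0.356 = 726.24 t/h; overhead removed = 0.337×726.24 = 244.74 t/h.
Concentrate = 2040 − 244.74 = 1795.3 t/h.
Mass fraction = 224.4/1795.3 = 0.125.

0.125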